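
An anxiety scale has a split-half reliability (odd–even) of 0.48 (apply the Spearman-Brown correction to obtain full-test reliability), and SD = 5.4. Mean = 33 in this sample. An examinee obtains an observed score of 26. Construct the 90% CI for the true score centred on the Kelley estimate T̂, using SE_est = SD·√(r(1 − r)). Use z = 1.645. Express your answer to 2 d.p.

[24.22, 32.70]

Spearman-Brown: r = 2(0.48) / (1 + 0.48) = 0.9600 / 1.4800 ≈ 0.6486
Estimated true score = 0.6486×26 + (1 − 0.6486)×33 ≈ 28.4595
SE_est = SD × √(r(1 − r)) = 5.4000 × √0.2279 ≈ 5.4000 × 0.4774 ≈ 2.5779
CI = 28.4595 ± 1.645 × 2.5779 → [24.2188, 32.7001]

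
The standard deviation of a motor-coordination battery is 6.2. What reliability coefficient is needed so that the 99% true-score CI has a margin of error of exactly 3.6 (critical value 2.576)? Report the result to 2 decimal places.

Required SEM = 3.6 / 2.576 ≈ 1.39752
r = 1 − (SEM / SD)² = 1 − (1.39752 / 6.2)² ≈ 1 − 0.05081 ≈ 0.94919

0.95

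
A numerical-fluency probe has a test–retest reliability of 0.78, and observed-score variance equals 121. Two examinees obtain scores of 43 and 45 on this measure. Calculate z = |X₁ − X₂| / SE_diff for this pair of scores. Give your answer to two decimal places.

σ = 121^(1/2) = 11.0000
SEM = 11.0000 * √(1 − 0.7800) = 11.0000 * √0.2200 ≈ 11.0000 * 0.4690 ≈ 5.1595
SE_diff = SEM * √2 ≈ 5.1595 * 1.4142 ≈ 7.2966
z = |43 − 45| / 7.2966 = 2 / 7.2966 ≈ 0.2741

0.27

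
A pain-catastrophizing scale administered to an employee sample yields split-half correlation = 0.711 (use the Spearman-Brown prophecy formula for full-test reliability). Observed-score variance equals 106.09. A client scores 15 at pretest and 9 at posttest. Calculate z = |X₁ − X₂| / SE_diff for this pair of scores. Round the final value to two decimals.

1.00

σ = 106.09^(1/2) = 10.300
Spearman-Brown: r = 2(0.711) / (1 + 0.711) = 1.422 / 1.711 ≈ 0.831
SEM = 10.300 × √(1 − 0.831) = 10.300 × √0.169 ≈ 10.300 × 0.411 ≈ 4.233
SE_diff = √2 × SEM ≈ 5.987
z = |15 − 9| / 5.987 = 6 / 5.987 ≈ 1.002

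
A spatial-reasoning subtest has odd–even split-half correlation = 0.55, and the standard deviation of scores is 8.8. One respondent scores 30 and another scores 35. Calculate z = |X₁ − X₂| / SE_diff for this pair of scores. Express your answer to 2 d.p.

Full-length reliability (Spearman-Brown) = 2(0.55)/(1+0.55) ≈ 0.70968
The standard error of measurement is 8.80000*√(1 − 0.70968) ≈ 8.80000*0.53882 ≈ 4.74158.
SE_diff = √2 * SEM ≈ 6.70561
z = 5 / 6.70561 ≈ 0.74564

0.75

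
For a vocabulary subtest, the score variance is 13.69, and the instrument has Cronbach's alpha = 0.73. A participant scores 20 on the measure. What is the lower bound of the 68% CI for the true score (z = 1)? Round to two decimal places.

18.08

σ = 13.69^(1/2) = 3.7000
SEM = 3.7000 * √(1 − 0.7300) = 3.7000 * √0.2700 ≃ 3.7000 * 0.5196 ≃ 1.9226
Half-width = 1*1.9226 ≃ 1.9226
Lower bound: 20 − 1.9226 = 18.0774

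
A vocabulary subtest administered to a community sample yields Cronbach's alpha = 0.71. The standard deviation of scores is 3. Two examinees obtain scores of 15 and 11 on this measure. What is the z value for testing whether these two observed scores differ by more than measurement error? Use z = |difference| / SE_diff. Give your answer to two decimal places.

1.75

The standard error of measurement is 3.00000×√(1 − 0.71000) ≈ 3.00000×0.53852 ≈ 1.61555.
SE_diff = √2 × SEM ≈ 2.28473
z = 4 / 2.28473 ≈ 1.75075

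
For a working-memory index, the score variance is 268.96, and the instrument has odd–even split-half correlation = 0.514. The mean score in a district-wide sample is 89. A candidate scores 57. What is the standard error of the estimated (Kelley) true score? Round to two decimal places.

SD = √268.96 ≈ 16.400
Full-length reliability (Spearman-Brown) = 2(0.514)/(1+0.514) ≈ 0.679
SE_est = SD · √(r(1 − r)) = 16.400 · √0.218 ≈ 16.400 · 0.467 ≈ 7.657

7.66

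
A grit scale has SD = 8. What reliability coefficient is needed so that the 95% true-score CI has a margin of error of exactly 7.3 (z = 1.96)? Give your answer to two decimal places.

Required SEM = 7.3 / 1.96 ≈ 3.724
r = 1 − (SEM / SD)² = 1 − (3.724 / 8)² ≈ 1 − 0.217 ≈ 0.783

0.78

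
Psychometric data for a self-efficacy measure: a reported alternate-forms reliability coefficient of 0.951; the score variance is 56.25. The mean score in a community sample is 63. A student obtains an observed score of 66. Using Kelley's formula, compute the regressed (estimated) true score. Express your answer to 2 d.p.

65.85

T̂ = r·X + (1 − r)·M = 0.9510·66 + 0.0490·63 = 62.7660 + 3.0870 ≃ 65.8530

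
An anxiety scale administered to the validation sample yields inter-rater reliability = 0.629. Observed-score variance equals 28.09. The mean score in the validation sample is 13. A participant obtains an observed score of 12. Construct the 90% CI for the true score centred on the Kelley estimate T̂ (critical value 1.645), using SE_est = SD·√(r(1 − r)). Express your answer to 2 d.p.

SD = √28.09 ≃ 5.300
Estimated true score = 0.629*12 + (1 − 0.629)*13 ≃ 12.371
SE_est = SD * √(r(1 − r)) = 5.300 * √0.233 ≃ 5.300 * 0.483 ≃ 2.560
CI = 12.371 ± 1.645 * 2.560 → [8.159, 16.583]

[8.16, 16.58]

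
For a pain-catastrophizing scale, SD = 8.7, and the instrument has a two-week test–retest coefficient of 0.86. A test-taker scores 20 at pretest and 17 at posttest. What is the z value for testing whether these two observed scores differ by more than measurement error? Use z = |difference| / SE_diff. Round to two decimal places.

0.65

SEM = 8.700*√(1 − 0.860) ≃ 3.255
Standard error of the difference = 3.255·√2 ≃ 4.604
z = |20 − 17| / 4.604 = 3 / 4.604 ≃ 0.652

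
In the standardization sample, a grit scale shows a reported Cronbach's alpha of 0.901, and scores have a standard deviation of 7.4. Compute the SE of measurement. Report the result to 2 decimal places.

2.33

SEM = 7.4000 * √(1 − 0.9010) = 7.4000 * √0.0990 ≈ 7.4000 * 0.3146 ≈ 2.3284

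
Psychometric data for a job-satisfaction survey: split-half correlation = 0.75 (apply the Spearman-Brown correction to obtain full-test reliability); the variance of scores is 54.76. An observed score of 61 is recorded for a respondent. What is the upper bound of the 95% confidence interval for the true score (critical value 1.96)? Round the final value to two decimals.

SD = √54.76 = 7.40000
Spearman-Brown: r = 2(0.75) / (1 + 0.75) = 1.50000 / 1.75000 ≈ 0.85714
SEM = 7.40000 · √(1 − 0.85714) = 7.40000 · √0.14286 ≈ 7.40000 · 0.37796 ≈ 2.79694
Margin = 1.96 · 2.79694 ≈ 5.48200
Upper limit = 61 + 5.48200 ≈ 66.48200

66.48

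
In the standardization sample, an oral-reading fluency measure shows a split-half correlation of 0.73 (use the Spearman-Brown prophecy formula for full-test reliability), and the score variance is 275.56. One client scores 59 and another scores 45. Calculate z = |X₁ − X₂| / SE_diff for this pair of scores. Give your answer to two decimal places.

1.51

SD = √275.56 ≈ 16.600
r_full = 2·0.73 / (1 + 0.73) ≈ 0.844
The standard error of measurement is 16.600*√(1 − 0.844) ≈ 16.600*0.395 ≈ 6.558.
SE_diff = SEM * √2 ≈ 6.558 * 1.414 ≈ 9.274
z = |59 − 45| / 9.274 = 14 / 9.274 ≈ 1.510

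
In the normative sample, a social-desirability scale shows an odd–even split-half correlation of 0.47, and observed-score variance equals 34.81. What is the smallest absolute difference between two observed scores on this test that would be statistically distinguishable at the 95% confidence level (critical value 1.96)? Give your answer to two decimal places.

σ = 34.81^(1/2) = 5.9000
Full-length reliability (Spearman-Brown) = 2(0.47)/(1+0.47) ≃ 0.6395
SEM = 5.9000 × √(1 − 0.6395) = 5.9000 × √0.3605 ≃ 5.9000 × 0.6005 ≃ 3.5427
Standard error of the difference = 3.5427·√2 ≃ 5.0101
Smallest detectable difference = 1.96×5.0101 ≃ 9.8198

9.82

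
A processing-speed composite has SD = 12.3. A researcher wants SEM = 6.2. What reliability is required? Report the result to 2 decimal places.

0.75

r = 1 − (6.20000/12.3)² ≈ 1 − 0.25408 ≈ 0.74592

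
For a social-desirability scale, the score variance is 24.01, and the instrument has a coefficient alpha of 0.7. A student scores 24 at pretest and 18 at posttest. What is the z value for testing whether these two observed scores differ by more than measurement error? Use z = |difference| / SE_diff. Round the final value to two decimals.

SD = √24.01 = 4.9000
SEM = 4.9000 × √(1 − 0.7000) = 4.9000 × √0.3000 ≈ 4.9000 × 0.5477 ≈ 2.6838
Standard error of the difference = 2.6838·√2 ≈ 3.7955
z = 6 / 3.7955 ≈ 1.5808

1.58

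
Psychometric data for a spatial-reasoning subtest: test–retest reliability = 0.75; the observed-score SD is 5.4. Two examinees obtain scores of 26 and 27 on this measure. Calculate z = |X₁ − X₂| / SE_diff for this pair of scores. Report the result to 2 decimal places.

0.26

SEM = 5.4000 · √(1 − 0.7500) = 5.4000 · √0.2500 ≈ 5.4000 · 0.5000 ≈ 2.7000
SE_diff = √2 · SEM ≈ 3.8184
z = |26 − 27| / 3.8184 = 1 / 3.8184 ≈ 0.2619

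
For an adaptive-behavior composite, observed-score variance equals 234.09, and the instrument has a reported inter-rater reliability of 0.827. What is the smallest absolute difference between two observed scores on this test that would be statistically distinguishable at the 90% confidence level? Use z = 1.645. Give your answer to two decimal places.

14.80

SD = √234.09 ≈ 15.30000
The standard error of measurement is 15.30000×√(1 − 0.82700) ≈ 15.30000×0.41593 ≈ 6.36377.
SE_diff = SEM × √2 ≈ 6.36377 × 1.41421 ≈ 8.99973
Smallest detectable difference = 1.645×8.99973 ≈ 14.80456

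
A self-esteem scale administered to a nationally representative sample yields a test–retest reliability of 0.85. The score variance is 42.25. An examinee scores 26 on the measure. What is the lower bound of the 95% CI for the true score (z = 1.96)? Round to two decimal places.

SD = √42.25 = 6.50000
SEM = 6.50000 × √(1 − 0.85000) = 6.50000 × √0.15000 ≈ 6.50000 × 0.38730 ≈ 2.51744
Half-width = 1.96×2.51744 ≈ 4.93418
Lower bound: 26 − 4.93418 = 21.06582

21.07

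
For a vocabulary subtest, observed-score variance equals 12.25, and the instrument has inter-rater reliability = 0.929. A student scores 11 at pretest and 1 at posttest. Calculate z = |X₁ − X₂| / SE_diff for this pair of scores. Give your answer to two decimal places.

7.58

SD = √12.25 = 3.500
The standard error of measurement is 3.500×√(1 − 0.929) ≈ 3.500×0.266 ≈ 0.933.
SE_diff = SEM × √2 ≈ 0.933 × 1.414 ≈ 1.319
z = |11 − 1| / 1.319 = 10 / 1.319 ≈ 7.582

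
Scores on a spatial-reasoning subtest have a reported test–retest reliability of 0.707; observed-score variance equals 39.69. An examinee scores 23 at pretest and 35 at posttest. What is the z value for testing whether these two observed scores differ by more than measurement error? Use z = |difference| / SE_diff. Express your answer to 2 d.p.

σ = 39.69^(1/2) = 6.30000
SEM = 6.30000 · √(1 − 0.70700) = 6.30000 · √0.29300 ≈ 6.30000 · 0.54129 ≈ 3.41016
Standard error of the difference = 3.41016·√2 ≈ 4.82269
z = |23 − 35| / 4.82269 = 12 / 4.82269 ≈ 2.48824

2.49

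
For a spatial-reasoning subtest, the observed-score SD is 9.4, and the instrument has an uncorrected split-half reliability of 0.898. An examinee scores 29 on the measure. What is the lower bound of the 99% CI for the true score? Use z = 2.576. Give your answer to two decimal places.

Spearman-Brown: r = 2(0.898) / (1 + 0.898) = 1.79600 / 1.89800 ≈ 0.94626
SEM = 9.40000*√(1 − 0.94626) ≈ 2.17911
Margin = 2.576 * 2.17911 ≈ 5.61340
Lower limit = 29 − 5.61340 ≈ 23.38660

23.39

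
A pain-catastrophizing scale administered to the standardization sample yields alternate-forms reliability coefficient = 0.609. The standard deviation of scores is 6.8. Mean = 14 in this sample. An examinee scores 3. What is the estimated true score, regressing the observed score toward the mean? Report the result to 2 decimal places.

Estimated true score = 0.60900×3 + (1 − 0.60900)×14 ≈ 7.30100

7.30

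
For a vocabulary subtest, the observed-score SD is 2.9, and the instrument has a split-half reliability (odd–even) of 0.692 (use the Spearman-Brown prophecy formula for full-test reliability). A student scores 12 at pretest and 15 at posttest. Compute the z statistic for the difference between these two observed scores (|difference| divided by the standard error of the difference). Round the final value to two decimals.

1.71

r_full = 2·0.692 / (1 + 0.692) ≈ 0.8180
SEM = 2.9000·√(1 − 0.8180) ≈ 1.2373
SE_diff = √2 · SEM ≈ 1.7498
z = 3 / 1.7498 ≈ 1.7145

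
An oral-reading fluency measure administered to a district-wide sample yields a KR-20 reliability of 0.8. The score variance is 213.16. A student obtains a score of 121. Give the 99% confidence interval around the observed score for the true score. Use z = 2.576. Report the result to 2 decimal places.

[104.18, 137.82]

SD = √213.16 ≈ 14.600
The standard error of measurement is 14.600·√(1 − 0.800) ≈ 14.600·0.447 ≈ 6.529.
2.576 · SEM ≈ 16.820
99% CI: 121 ± 16.820 = [104.180, 137.820]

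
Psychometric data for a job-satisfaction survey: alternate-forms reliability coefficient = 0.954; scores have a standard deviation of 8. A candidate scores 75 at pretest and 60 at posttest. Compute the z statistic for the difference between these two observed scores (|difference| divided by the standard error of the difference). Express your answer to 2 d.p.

SEM = 8.000*√(1 − 0.954) ≈ 1.716
SE_diff = SEM * √2 ≈ 1.716 * 1.414 ≈ 2.427
z = |75 − 60| / 2.427 = 15 / 2.427 ≈ 6.182

6.18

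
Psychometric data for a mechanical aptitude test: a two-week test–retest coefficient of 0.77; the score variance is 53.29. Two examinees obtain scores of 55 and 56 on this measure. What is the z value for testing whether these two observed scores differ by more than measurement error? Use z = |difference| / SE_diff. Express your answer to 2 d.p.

SD = √53.29 ≈ 7.3000
SEM = 7.3000 · √(1 − 0.7700) = 7.3000 · √0.2300 ≈ 7.3000 · 0.4796 ≈ 3.5010
SE_diff = √2 · SEM ≈ 4.9511
z = |55 − 56| / 4.9511 = 1 / 4.9511 ≈ 0.2020

0.20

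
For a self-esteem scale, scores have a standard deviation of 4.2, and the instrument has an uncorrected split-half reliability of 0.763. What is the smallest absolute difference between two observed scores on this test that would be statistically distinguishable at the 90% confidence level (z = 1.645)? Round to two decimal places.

3.58

Spearman-Brown: r = 2(0.763) / (1 + 0.763) = 1.5260 / 1.7630 ≈ 0.8656
SEM = 4.2000 · √(1 − 0.8656) = 4.2000 · √0.1344 ≈ 4.2000 · 0.3666 ≈ 1.5399
SE_diff = √2 · SEM ≈ 2.1778
Smallest detectable difference = 1.645·2.1778 ≈ 3.5824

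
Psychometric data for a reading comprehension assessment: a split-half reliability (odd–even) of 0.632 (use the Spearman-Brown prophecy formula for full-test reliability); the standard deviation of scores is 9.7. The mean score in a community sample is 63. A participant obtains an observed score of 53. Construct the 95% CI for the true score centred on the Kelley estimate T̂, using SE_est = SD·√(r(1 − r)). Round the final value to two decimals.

Spearman-Brown: r = 2(0.632) / (1 + 0.632) = 1.2640 / 1.6320 ≈ 0.7745
T̂ = 0.7745(53) + 0.2255(63) ≈ 55.2549
SE_est = 9.7000*√(0.7745*0.2255) ≈ 4.0537
95% CI: 55.2549 ± 7.9452 ≈ (47.3097, 63.2001)

[47.31, 63.20]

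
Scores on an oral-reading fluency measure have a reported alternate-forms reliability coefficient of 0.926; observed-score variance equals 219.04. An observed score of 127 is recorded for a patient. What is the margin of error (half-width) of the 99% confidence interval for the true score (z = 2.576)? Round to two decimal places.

SD = √219.04 ≃ 14.8000
The standard error of measurement is 14.8000*√(1 − 0.9260) ≃ 14.8000*0.2720 ≃ 4.0260.
Margin = 2.576 * 4.0260 ≃ 10.3711

10.37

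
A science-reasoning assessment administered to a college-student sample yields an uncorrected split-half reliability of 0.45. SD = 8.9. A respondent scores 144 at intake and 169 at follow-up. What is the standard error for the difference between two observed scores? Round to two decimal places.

7.75

Spearman-Brown: r = 2(0.45) / (1 + 0.45) = 0.90000 / 1.45000 ≃ 0.62069
SEM = 8.90000*√(1 − 0.62069) ≃ 5.48135
Standard error of the difference = 5.48135·√2 ≃ 7.75180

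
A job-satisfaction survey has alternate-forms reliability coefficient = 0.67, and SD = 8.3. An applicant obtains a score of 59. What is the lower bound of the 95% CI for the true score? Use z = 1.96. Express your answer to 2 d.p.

The standard error of measurement is 8.30000*√(1 − 0.67000) ≈ 8.30000*0.57446 ≈ 4.76799.
1.96 * SEM ≈ 9.34525
Lower limit = 59 − 9.34525 ≈ 49.65475

49.65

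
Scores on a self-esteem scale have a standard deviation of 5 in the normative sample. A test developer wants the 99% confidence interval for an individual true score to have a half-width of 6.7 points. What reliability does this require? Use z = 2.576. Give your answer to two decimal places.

0.73

Required SEM = 6.7 / 2.576 ≈ 2.6009
r = 1 − (2.6009/5)² ≈ 1 − 0.2706 ≈ 0.7294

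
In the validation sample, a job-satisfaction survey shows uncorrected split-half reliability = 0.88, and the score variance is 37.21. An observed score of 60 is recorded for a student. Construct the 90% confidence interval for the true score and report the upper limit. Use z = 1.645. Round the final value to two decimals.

SD = √37.21 ≈ 6.100
Spearman-Brown: r = 2(0.88) / (1 + 0.88) = 1.760 / 1.880 ≈ 0.936
SEM = 6.100 × √(1 − 0.936) = 6.100 × √0.064 ≈ 6.100 × 0.253 ≈ 1.541
Margin = 1.645 × 1.541 ≈ 2.535
Upper bound: 60 + 2.535 = 62.535

62.54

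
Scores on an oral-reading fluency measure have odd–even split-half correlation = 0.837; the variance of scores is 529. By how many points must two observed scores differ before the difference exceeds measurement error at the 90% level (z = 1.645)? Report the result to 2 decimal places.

SD = √529 ≈ 23.00000
Full-length reliability (Spearman-Brown) = 2(0.837)/(1+0.837) ≈ 0.91127
The standard error of measurement is 23.00000·√(1 − 0.91127) ≈ 23.00000·0.29788 ≈ 6.85121.
SE_diff = √2 · SEM ≈ 9.68907
Minimum reliable difference = 1.645 · SE_diff ≈ 1.645 · 9.68907 ≈ 15.93852

15.94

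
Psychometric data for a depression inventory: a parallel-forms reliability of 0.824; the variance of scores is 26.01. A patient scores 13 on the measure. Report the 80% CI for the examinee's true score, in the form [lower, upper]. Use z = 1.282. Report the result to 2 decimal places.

SD = √26.01 = 5.1000
The standard error of measurement is 5.1000×√(1 − 0.8240) ≈ 5.1000×0.4195 ≈ 2.1396.
1.282 × SEM ≈ 2.7429
80% CI: 13 ± 2.7429 = [10.2571, 15.7429]

[10.26, 15.74]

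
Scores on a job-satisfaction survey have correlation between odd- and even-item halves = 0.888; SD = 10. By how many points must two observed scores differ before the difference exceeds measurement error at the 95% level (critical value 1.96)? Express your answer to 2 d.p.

r_full = 2·0.888 / (1 + 0.888) ≃ 0.94068
SEM = 10.00000 * √(1 − 0.94068) = 10.00000 * √0.05932 ≃ 10.00000 * 0.24356 ≃ 2.43561
SE_diff = SEM * √2 ≃ 2.43561 * 1.41421 ≃ 3.44447
Minimum reliable difference = 1.96 * SE_diff ≃ 1.96 * 3.44447 ≃ 6.75117

6.75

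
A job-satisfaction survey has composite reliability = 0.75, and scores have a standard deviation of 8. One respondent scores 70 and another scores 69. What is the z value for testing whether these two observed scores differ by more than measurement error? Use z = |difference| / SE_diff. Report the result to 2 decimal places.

0.18

SEM = 8.0000*√(1 − 0.7500) ≈ 4.0000
SE_diff = √2 * SEM ≈ 5.6569
z = |70 − 69| / 5.6569 = 1 / 5.6569 ≈ 0.1768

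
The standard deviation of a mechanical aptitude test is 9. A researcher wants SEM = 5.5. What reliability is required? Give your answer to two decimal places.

0.63

r = 1 − (SEM / SD)² = 1 − (5.5000 / 9)² ≃ 1 − 0.3735 ≃ 0.6265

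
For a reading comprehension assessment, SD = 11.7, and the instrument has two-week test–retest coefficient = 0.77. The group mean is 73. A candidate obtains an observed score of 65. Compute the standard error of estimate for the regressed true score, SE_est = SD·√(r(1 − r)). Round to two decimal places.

SE_est = 11.70000·√(0.77000·0.23000) ≈ 4.92374

4.92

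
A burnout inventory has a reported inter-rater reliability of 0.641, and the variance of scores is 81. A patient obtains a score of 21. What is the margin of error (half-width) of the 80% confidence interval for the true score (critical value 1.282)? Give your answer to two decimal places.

6.91

SD = √81 ≃ 9.00000
SEM = 9.00000 × √(1 − 0.64100) = 9.00000 × √0.35900 ≃ 9.00000 × 0.59917 ≃ 5.39249
Half-width = 1.282×5.39249 ≃ 6.91318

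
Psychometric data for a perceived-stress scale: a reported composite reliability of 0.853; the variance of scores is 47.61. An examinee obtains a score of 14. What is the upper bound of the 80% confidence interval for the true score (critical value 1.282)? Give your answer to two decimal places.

17.39

σ = 47.61^(1/2) = 6.90000
The standard error of measurement is 6.90000×√(1 − 0.85300) ≃ 6.90000×0.38341 ≃ 2.64550.
Half-width = 1.282×2.64550 ≃ 3.39153
Upper limit = 14 + 3.39153 ≃ 17.39153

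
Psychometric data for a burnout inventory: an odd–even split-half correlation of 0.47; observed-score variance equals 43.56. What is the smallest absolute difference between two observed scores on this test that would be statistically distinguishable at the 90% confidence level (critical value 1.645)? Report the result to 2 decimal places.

9.22

σ = 43.56^(1/2) = 6.6000
Spearman-Brown: r = 2(0.47) / (1 + 0.47) = 0.9400 / 1.4700 ≈ 0.6395
SEM = 6.6000 × √(1 − 0.6395) = 6.6000 × √0.3605 ≈ 6.6000 × 0.6005 ≈ 3.9630
SE_diff = √2 × SEM ≈ 5.6045
Minimum reliable difference = 1.645 × SE_diff ≈ 1.645 × 5.6045 ≈ 9.2194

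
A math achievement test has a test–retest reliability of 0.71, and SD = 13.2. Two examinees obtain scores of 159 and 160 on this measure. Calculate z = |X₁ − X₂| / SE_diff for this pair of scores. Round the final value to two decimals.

0.10

The standard error of measurement is 13.200·√(1 − 0.710) ≃ 13.200·0.539 ≃ 7.108.
SE_diff = √2 · SEM ≃ 10.053
z = |159 − 160| / 10.053 = 1 / 10.053 ≃ 0.099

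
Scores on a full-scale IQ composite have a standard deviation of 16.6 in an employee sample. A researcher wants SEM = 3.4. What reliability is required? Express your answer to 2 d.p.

0.96

r = 1 − (3.4000/16.6)² ≈ 1 − 0.0420 ≈ 0.9580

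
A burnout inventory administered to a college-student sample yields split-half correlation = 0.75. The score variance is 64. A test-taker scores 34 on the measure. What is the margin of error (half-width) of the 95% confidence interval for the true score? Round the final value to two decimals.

5.93

SD = √64 ≃ 8.000
Spearman-Brown: r = 2(0.75) / (1 + 0.75) = 1.500 / 1.750 ≃ 0.857
SEM = 8.000 · √(1 − 0.857) = 8.000 · √0.143 ≃ 8.000 · 0.378 ≃ 3.024
Margin = 1.96 · 3.024 ≃ 5.926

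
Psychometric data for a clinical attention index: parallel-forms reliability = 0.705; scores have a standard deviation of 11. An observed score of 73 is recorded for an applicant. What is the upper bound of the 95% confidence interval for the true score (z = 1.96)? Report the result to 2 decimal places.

84.71

SEM = 11.000 × √(1 − 0.705) = 11.000 × √0.295 ≃ 11.000 × 0.543 ≃ 5.975
Half-width = 1.96×5.975 ≃ 11.710
Upper bound: 73 + 11.710 = 84.710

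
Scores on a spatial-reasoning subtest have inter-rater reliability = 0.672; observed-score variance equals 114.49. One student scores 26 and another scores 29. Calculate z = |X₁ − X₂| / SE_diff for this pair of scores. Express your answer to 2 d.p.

0.35

SD = √114.49 ≃ 10.700
The standard error of measurement is 10.700×√(1 − 0.672) ≃ 10.700×0.573 ≃ 6.128.
Standard error of the difference = 6.128·√2 ≃ 8.666
z = 3 / 8.666 ≃ 0.346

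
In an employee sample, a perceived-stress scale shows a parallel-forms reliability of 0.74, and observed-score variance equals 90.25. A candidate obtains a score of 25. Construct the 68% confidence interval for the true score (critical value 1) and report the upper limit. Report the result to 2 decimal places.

σ = 90.25^(1/2) = 9.500
SEM = 9.500·√(1 − 0.740) ≈ 4.844
1 · SEM ≈ 4.844
Upper limit = 25 + 4.844 ≈ 29.844

29.84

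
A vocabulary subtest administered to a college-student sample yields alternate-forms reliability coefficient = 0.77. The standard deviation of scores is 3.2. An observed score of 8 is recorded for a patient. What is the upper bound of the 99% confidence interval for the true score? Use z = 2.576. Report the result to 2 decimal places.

SEM = 3.200 * √(1 − 0.770) = 3.200 * √0.230 ≈ 3.200 * 0.480 ≈ 1.535
Half-width = 2.576*1.535 ≈ 3.953
Upper limit = 8 + 3.953 ≈ 11.953

11.95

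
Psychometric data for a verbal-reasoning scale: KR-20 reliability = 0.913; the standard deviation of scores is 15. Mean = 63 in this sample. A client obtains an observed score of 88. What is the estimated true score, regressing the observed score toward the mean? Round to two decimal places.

T̂ = 0.913(88) + 0.087(63) ≈ 85.825

85.83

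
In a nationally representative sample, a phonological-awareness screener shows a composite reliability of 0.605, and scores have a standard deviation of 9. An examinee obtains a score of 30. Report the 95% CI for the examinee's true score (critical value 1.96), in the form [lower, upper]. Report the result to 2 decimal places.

SEM = 9.00000*√(1 − 0.60500) ≈ 5.65641
Margin = 1.96 * 5.65641 ≈ 11.08657
Interval: (18.91343, 41.08657)

[18.91, 41.09]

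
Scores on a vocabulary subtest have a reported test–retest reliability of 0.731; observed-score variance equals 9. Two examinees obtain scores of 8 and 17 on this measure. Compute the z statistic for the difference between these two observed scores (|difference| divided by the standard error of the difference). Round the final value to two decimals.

σ = 9^(1/2) = 3.0000
SEM = 3.0000*√(1 − 0.7310) ≈ 1.5560
SE_diff = SEM * √2 ≈ 1.5560 * 1.4142 ≈ 2.2005
z = |8 − 17| / 2.2005 = 9 / 2.2005 ≈ 4.0901

4.09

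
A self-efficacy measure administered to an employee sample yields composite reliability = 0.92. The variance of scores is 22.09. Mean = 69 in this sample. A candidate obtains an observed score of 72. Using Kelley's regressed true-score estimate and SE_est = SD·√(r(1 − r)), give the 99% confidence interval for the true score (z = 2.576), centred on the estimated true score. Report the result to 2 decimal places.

SD = √22.09 = 4.7000
T̂ = r·X + (1 − r)·M = 0.9200*72 + 0.0800*69 = 66.2400 + 5.5200 ≈ 71.7600
SE_est = 4.7000*√(0.9200*0.0800) ≈ 1.2751
CI = 71.7600 ± 2.576 * 1.2751 → [68.4754, 75.0446]

[68.48, 75.04]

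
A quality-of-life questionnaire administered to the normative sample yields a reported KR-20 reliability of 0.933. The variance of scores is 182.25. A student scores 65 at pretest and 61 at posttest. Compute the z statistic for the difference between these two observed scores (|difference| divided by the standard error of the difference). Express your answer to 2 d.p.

0.81

SD = √182.25 ≈ 13.5000
SEM = 13.5000 · √(1 − 0.9330) = 13.5000 · √0.0670 ≈ 13.5000 · 0.2588 ≈ 3.4944
SE_diff = SEM · √2 ≈ 3.4944 · 1.4142 ≈ 4.9418
z = |65 − 61| / 4.9418 = 4 / 4.9418 ≈ 0.8094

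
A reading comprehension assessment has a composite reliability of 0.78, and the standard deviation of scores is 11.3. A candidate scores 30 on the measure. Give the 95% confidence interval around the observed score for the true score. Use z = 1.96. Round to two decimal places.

[19.61, 40.39]

The standard error of measurement is 11.3000×√(1 − 0.7800) ≈ 11.3000×0.4690 ≈ 5.3002.
1.96 × SEM ≈ 10.3883
Interval: (19.6117, 40.3883)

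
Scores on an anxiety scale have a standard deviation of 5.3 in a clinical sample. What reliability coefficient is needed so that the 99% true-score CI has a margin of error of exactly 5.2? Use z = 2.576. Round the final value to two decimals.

SEM needed = half-width / z = 5.2/2.576 ≈ 2.01863
Required reliability = 1 − (SEM/SD)² = 1 − 0.14507 ≈ 0.85493

0.85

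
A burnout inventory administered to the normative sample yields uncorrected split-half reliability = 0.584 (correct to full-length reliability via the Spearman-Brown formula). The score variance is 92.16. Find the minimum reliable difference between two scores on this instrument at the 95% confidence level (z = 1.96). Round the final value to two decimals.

13.64

SD = √92.16 ≃ 9.6000
Full-length reliability (Spearman-Brown) = 2(0.584)/(1+0.584) ≃ 0.7374
SEM = 9.6000 · √(1 − 0.7374) = 9.6000 · √0.2626 ≃ 9.6000 · 0.5125 ≃ 4.9197
SE_diff = √2 · SEM ≃ 6.9575
Minimum reliable difference = 1.96 · SE_diff ≃ 1.96 · 6.9575 ≃ 13.6368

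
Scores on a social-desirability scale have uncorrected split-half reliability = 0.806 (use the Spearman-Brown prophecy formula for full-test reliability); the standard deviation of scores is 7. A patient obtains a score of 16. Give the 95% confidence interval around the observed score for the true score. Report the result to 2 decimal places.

[11.50, 20.50]

r_full = 2·0.806 / (1 + 0.806) ≃ 0.8926
SEM = 7.0000 × √(1 − 0.8926) = 7.0000 × √0.1074 ≃ 7.0000 × 0.3277 ≃ 2.2942
1.96 × SEM ≃ 4.4967
Interval: (11.5033, 20.4967)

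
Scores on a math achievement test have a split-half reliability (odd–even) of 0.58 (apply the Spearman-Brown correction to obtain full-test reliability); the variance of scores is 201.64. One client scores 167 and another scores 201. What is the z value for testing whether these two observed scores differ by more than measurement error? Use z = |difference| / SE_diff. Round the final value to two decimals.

3.28

SD = √201.64 = 14.2000
Spearman-Brown: r = 2(0.58) / (1 + 0.58) = 1.1600 / 1.5800 ≈ 0.7342
SEM = 14.2000 * √(1 − 0.7342) = 14.2000 * √0.2658 ≈ 14.2000 * 0.5156 ≈ 7.3212
SE_diff = SEM * √2 ≈ 7.3212 * 1.4142 ≈ 10.3538
z = |167 − 201| / 10.3538 = 34 / 10.3538 ≈ 3.2838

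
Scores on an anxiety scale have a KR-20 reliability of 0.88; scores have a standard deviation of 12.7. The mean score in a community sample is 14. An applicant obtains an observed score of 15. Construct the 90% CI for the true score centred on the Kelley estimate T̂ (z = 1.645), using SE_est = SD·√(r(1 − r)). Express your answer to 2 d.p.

T̂ = r·X + (1 − r)·M = 0.880·15 + 0.120·14 = 13.200 + 1.680 ≃ 14.880
SE_est = SD · √(r(1 − r)) = 12.700 · √0.106 ≃ 12.700 · 0.325 ≃ 4.127
CI = 14.880 ± 1.645 · 4.127 → [8.091, 21.669]

[8.09, 21.67]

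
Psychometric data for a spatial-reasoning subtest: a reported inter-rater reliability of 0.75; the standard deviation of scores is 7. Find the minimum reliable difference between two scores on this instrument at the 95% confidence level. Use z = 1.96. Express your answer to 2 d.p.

SEM = 7.000×√(1 − 0.750) ≈ 3.500
SE_diff = SEM × √2 ≈ 3.500 × 1.414 ≈ 4.950
Smallest detectable difference = 1.96×4.950 ≈ 9.702

9.70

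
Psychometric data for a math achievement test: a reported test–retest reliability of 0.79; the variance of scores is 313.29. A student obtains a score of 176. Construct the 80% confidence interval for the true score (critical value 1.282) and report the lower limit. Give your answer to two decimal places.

SD = √313.29 = 17.7000
SEM = 17.7000 * √(1 − 0.7900) = 17.7000 * √0.2100 ≈ 17.7000 * 0.4583 ≈ 8.1112
Half-width = 1.282*8.1112 ≈ 10.3985
Lower limit = 176 − 10.3985 ≈ 165.6015

165.60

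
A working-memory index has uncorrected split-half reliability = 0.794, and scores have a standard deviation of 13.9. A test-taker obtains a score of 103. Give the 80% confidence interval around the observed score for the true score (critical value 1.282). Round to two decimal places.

[96.96, 109.04]

Full-length reliability (Spearman-Brown) = 2(0.794)/(1+0.794) ≈ 0.8852
SEM = 13.9000 × √(1 − 0.8852) = 13.9000 × √0.1148 ≈ 13.9000 × 0.3389 ≈ 4.7102
Margin = 1.282 × 4.7102 ≈ 6.0384
Interval: (96.9616, 109.0384)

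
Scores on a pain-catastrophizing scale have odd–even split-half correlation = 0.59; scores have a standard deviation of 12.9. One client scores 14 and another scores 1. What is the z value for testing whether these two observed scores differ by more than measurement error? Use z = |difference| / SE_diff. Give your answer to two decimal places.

1.40

Full-length reliability (Spearman-Brown) = 2(0.59)/(1+0.59) ≈ 0.7421
SEM = 12.9000*√(1 − 0.7421) ≈ 6.5506
SE_diff = √2 * SEM ≈ 9.2640
z = 13 / 9.2640 ≈ 1.4033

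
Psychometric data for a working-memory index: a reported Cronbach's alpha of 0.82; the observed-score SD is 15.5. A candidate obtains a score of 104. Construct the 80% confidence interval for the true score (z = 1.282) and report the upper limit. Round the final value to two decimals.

112.43

SEM = 15.50000×√(1 − 0.82000) ≃ 6.57609
Half-width = 1.282×6.57609 ≃ 8.43055
Upper bound: 104 + 8.43055 = 112.43055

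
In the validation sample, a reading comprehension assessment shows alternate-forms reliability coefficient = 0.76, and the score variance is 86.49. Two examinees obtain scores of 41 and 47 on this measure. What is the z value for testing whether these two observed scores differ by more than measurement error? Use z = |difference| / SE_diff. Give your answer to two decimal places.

0.93

SD = √86.49 ≈ 9.3000
SEM = 9.3000·√(1 − 0.7600) ≈ 4.5561
SE_diff = SEM · √2 ≈ 4.5561 · 1.4142 ≈ 6.4432
z = |41 − 47| / 6.4432 = 6 / 6.4432 ≈ 0.9312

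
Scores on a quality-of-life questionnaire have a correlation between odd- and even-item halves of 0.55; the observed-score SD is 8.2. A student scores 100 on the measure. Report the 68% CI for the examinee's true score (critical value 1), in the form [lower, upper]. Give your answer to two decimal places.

r_full = 2·0.55 / (1 + 0.55) ≈ 0.7097
SEM = 8.2000·√(1 − 0.7097) ≈ 4.4183
Half-width = 1·4.4183 ≈ 4.4183
Interval: (95.5817, 104.4183)

[95.58, 104.42]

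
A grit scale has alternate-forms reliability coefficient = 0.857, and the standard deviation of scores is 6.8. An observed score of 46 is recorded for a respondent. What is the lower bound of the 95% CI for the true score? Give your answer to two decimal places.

The standard error of measurement is 6.80000×√(1 − 0.85700) ≈ 6.80000×0.37815 ≈ 2.57144.
Margin = 1.96 × 2.57144 ≈ 5.04003
Lower limit = 46 − 5.04003 ≈ 40.95997

40.96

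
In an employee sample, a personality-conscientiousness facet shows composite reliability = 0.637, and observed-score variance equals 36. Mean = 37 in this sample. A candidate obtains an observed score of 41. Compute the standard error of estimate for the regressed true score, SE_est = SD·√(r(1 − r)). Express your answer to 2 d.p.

SD = √36 = 6.0000
SE_est = 6.0000·√[r(1 − r)] ≈ 2.8852

2.89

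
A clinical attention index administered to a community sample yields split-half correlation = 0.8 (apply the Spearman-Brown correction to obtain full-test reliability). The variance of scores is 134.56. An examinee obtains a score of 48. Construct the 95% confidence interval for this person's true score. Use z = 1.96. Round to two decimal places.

SD = √134.56 = 11.6000
Spearman-Brown: r = 2(0.8) / (1 + 0.8) = 1.6000 / 1.8000 ≈ 0.8889
SEM = 11.6000*√(1 − 0.8889) ≈ 3.8667
Half-width = 1.96*3.8667 ≈ 7.5787
Interval: (40.4213, 55.5787)

[40.42, 55.58]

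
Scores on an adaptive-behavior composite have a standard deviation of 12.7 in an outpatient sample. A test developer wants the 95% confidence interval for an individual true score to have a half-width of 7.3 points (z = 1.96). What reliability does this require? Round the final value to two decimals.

0.91

Required SEM = 7.3 / 1.96 ≃ 3.7245
r = 1 − (3.7245/12.7)² ≃ 1 − 0.0860 ≃ 0.9140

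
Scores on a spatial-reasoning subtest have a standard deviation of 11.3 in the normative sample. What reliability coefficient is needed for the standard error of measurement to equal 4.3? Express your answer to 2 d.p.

0.86

Required reliability = 1 − (SEM/SD)² = 1 − 0.1448 ≈ 0.8552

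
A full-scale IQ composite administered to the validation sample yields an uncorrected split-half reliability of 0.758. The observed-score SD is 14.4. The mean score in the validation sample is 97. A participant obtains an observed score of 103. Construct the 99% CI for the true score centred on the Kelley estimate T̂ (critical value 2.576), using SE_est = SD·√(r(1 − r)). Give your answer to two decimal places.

[89.39, 114.95]

r_full = 2·0.758 / (1 + 0.758) ≈ 0.8623
Estimated true score = 0.8623*103 + (1 − 0.8623)*97 ≈ 102.1741
SE_est = SD * √(r(1 − r)) = 14.4000 * √0.1187 ≈ 14.4000 * 0.3445 ≈ 4.9614
CI = 102.1741 ± 2.576 * 4.9614 → [89.3936, 114.9545]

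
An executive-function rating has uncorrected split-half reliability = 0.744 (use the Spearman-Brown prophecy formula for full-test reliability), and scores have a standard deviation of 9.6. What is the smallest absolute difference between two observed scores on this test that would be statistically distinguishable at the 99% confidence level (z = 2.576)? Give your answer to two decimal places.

Spearman-Brown: r = 2(0.744) / (1 + 0.744) = 1.4880 / 1.7440 ≃ 0.8532
SEM = 9.6000 · √(1 − 0.8532) = 9.6000 · √0.1468 ≃ 9.6000 · 0.3831 ≃ 3.6781
Standard error of the difference = 3.6781·√2 ≃ 5.2016
Smallest detectable difference = 2.576·5.2016 ≃ 13.3992

13.40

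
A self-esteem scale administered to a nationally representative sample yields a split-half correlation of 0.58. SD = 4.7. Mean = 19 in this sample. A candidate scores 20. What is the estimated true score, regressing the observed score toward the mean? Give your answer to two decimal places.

Full-length reliability (Spearman-Brown) = 2(0.58)/(1+0.58) ≈ 0.73418
T̂ = r·X + (1 − r)·M = 0.73418·20 + 0.26582·19 ≈ 14.68354 + 5.05063 ≈ 19.73418

19.73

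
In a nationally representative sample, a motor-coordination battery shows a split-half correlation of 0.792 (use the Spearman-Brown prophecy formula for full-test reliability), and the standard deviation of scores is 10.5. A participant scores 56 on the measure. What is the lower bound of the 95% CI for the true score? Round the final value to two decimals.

Spearman-Brown: r = 2(0.792) / (1 + 0.792) = 1.584 / 1.792 ≈ 0.884
The standard error of measurement is 10.500×√(1 − 0.884) ≈ 10.500×0.341 ≈ 3.577.
Half-width = 1.96×3.577 ≈ 7.011
Lower limit = 56 − 7.011 ≈ 48.989

48.99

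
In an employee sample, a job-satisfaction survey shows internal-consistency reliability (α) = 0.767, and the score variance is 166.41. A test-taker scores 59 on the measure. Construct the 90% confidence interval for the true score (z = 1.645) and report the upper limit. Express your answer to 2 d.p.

σ = 166.41^(1/2) = 12.900
SEM = 12.900 × √(1 − 0.767) = 12.900 × √0.233 ≈ 12.900 × 0.483 ≈ 6.227
Margin = 1.645 × 6.227 ≈ 10.243
Upper limit = 59 + 10.243 ≈ 69.243

69.24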